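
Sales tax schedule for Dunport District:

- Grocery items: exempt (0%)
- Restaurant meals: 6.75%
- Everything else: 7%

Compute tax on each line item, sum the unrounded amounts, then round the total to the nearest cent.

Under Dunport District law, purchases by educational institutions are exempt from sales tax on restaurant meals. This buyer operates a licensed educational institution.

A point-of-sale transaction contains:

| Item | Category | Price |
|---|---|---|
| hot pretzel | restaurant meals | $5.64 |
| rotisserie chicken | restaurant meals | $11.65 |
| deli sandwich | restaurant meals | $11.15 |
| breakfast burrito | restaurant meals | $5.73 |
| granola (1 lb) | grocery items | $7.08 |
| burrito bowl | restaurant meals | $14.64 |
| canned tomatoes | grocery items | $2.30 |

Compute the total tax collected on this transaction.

$0.00

Hot pretzel $5.64: restaurant meals, buyer-exempt → 0% → $0.00
Rotisserie chicken $11.65: restaurant meals, buyer-exempt → 0% → $0.00
Deli sandwich $11.15: restaurant meals, buyer-exempt → 0% → $0.00
Breakfast burrito $5.73: restaurant meals, buyer-exempt → 0% → $0.00
Granola (1 lb) $7.08: grocery items → 0% → $0.00
Burrito bowl $14.64: restaurant meals, buyer-exempt → 0% → $0.00
Canned tomatoes $2.30: grocery items → 0% → $0.00
Unrounded tax sum = $0.00 → $0.00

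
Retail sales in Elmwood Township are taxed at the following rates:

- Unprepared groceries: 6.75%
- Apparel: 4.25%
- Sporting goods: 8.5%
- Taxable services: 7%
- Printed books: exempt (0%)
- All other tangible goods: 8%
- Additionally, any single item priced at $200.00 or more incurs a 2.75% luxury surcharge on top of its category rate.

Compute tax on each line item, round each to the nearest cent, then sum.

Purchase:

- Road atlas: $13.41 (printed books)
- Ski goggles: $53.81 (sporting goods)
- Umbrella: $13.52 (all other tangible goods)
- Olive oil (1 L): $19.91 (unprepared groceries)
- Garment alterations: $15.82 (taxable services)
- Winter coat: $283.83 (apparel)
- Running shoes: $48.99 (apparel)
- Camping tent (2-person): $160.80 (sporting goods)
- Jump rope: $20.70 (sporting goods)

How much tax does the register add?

Road atlas $13.41: printed books → 0% → $0.00
Ski goggles $53.81: sporting goods → 8.5% → $4.57
Umbrella $13.52: all other tangible goods → 8% → $1.08
Olive oil (1 L) $19.91: unprepared groceries → 6.75% → $1.34
Garment alterations $15.82: taxable services → 7% → $1.11
Winter coat $283.83: apparel → 4.25% + 2.75% surcharge = 7% → $19.87
Running shoes $48.99: apparel → 4.25% → $2.08
Camping tent (2-person) $160.80: sporting goods → 8.5% → $13.67
Jump rope $20.70: sporting goods → 8.5% → $1.76
Total tax = $4.57 + $1.08 + $1.34 + $1.11 + $19.87 + $2.08 + $13.67 + $1.76 = $45.48

$45.48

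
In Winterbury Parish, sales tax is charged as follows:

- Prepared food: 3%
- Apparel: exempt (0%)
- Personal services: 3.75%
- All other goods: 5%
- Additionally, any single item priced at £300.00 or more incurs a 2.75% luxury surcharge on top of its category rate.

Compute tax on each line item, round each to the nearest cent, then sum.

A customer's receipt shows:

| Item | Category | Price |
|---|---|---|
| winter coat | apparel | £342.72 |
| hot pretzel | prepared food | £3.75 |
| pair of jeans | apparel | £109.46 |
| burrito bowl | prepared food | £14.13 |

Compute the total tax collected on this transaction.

£9.95

Winter coat £342.72: apparel → 0% + 2.75% surcharge = 2.75% → £9.42
Hot pretzel £3.75: prepared food → 3% → £0.11
Pair of jeans £109.46: apparel → 0% → £0.00
Burrito bowl £14.13: prepared food → 3% → £0.42
Total tax = £9.42 + £0.11 + £0.42 = £9.95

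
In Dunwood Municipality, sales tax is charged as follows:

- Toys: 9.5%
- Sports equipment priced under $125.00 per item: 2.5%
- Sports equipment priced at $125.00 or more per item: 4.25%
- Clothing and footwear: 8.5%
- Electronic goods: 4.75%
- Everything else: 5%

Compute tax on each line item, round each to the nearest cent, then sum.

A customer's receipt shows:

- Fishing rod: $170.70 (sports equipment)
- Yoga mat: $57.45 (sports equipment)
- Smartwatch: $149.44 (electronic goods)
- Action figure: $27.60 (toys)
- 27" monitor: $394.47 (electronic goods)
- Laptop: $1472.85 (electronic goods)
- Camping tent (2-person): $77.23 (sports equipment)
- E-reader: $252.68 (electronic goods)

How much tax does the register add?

Fishing rod $170.70: sports equipment, $125.00 or more → 4.25% → $7.25
Yoga mat $57.45: sports equipment, under $125.00 → 2.5% → $1.44
Smartwatch $149.44: electronic goods → 4.75% → $7.10
Action figure $27.60: toys → 9.5% → $2.62
27" monitor $394.47: electronic goods → 4.75% → $18.74
Laptop $1472.85: electronic goods → 4.75% → $69.96
Camping tent (2-person) $77.23: sports equipment, under $125.00 → 2.5% → $1.93
E-reader $252.68: electronic goods → 4.75% → $12.00
Total tax = $7.25 + $1.44 + $7.10 + $2.62 + $18.74 + $69.96 + $1.93 + $12.00 = $121.04

$121.04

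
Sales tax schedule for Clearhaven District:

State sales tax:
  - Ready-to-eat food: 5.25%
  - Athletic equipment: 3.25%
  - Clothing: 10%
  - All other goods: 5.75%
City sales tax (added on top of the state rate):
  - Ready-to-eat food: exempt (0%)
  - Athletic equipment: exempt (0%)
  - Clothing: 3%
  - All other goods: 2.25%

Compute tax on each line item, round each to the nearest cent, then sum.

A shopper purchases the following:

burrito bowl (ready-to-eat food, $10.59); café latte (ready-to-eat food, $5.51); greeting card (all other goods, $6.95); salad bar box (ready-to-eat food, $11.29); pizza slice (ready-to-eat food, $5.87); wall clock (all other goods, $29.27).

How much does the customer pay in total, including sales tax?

Burrito bowl $10.59: ready-to-eat food → 5.25% + 0% city = 5.25% → $0.56
Café latte $5.51: ready-to-eat food → 5.25% + 0% city = 5.25% → $0.29
Greeting card $6.95: all other goods → 5.75% + 2.25% city = 8% → $0.56
Salad bar box $11.29: ready-to-eat food → 5.25% + 0% city = 5.25% → $0.59
Pizza slice $5.87: ready-to-eat food → 5.25% + 0% city = 5.25% → $0.31
Wall clock $29.27: all other goods → 5.75% + 2.25% city = 8% → $2.34
Subtotal = $69.48; tax = $4.65; total due = $74.13

$74.13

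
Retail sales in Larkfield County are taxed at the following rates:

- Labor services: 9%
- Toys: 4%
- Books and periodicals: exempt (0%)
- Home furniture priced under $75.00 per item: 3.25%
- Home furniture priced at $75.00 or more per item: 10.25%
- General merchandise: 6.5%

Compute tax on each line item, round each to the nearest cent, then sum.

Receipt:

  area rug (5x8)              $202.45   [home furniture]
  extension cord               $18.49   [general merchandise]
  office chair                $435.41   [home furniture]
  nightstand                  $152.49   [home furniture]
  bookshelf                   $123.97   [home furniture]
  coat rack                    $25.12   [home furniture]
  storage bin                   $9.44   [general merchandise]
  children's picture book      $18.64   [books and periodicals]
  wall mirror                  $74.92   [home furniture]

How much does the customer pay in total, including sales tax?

$1159.71

Area rug (5x8) $202.45: home furniture, $75.00 or more → 10.25% → $20.75
Extension cord $18.49: general merchandise → 6.5% → $1.20
Office chair $435.41: home furniture, $75.00 or more → 10.25% → $44.63
Nightstand $152.49: home furniture, $75.00 or more → 10.25% → $15.63
Bookshelf $123.97: home furniture, $75.00 or more → 10.25% → $12.71
Coat rack $25.12: home furniture, under $75.00 → 3.25% → $0.82
Storage bin $9.44: general merchandise → 6.5% → $0.61
Children's picture book $18.64: books and periodicals → 0% → $0.00
Wall mirror $74.92: home furniture, under $75.00 → 3.25% → $2.43
Subtotal = $1060.93; tax = $98.78; total due = $1159.71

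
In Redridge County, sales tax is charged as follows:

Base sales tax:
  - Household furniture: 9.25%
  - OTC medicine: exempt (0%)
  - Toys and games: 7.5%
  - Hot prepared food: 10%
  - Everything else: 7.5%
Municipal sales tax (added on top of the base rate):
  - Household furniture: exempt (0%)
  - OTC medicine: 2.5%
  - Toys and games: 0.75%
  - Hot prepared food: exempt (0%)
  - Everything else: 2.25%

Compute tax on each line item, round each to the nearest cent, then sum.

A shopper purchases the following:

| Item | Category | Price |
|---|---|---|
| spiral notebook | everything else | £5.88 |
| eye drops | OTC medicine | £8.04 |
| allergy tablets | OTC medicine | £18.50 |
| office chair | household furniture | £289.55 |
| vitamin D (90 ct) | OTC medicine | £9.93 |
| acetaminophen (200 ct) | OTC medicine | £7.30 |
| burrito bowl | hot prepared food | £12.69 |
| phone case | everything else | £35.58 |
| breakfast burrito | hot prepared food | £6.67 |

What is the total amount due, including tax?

£427.99

Spiral notebook £5.88: everything else → 7.5% + 2.25% municipal = 9.75% → £0.57
Eye drops £8.04: OTC medicine → 0% + 2.5% municipal = 2.5% → £0.20
Allergy tablets £18.50: OTC medicine → 0% + 2.5% municipal = 2.5% → £0.46
Office chair £289.55: household furniture → 9.25% + 0% municipal = 9.25% → £26.78
Vitamin D (90 ct) £9.93: OTC medicine → 0% + 2.5% municipal = 2.5% → £0.25
Acetaminophen (200 ct) £7.30: OTC medicine → 0% + 2.5% municipal = 2.5% → £0.18
Burrito bowl £12.69: hot prepared food → 10% + 0% municipal = 10% → £1.27
Phone case £35.58: everything else → 7.5% + 2.25% municipal = 9.75% → £3.47
Breakfast burrito £6.67: hot prepared food → 10% + 0% municipal = 10% → £0.67
Subtotal = £394.14; tax = £33.85; total due = £427.99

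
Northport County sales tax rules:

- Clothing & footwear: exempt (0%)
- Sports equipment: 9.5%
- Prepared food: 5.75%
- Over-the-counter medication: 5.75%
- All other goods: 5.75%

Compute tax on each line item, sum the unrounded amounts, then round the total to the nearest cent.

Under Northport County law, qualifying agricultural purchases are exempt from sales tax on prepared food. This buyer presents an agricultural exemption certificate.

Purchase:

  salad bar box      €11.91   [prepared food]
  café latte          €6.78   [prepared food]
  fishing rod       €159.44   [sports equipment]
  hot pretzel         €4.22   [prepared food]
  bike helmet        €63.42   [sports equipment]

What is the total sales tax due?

Salad bar box €11.91: prepared food, buyer-exempt → 0% → €0.00
Café latte €6.78: prepared food, buyer-exempt → 0% → €0.00
Fishing rod €159.44: sports equipment → 9.5% → €15.1468
Hot pretzel €4.22: prepared food, buyer-exempt → 0% → €0.00
Bike helmet €63.42: sports equipment → 9.5% → €6.0249
Unrounded tax sum = €21.1717 → €21.17

€21.17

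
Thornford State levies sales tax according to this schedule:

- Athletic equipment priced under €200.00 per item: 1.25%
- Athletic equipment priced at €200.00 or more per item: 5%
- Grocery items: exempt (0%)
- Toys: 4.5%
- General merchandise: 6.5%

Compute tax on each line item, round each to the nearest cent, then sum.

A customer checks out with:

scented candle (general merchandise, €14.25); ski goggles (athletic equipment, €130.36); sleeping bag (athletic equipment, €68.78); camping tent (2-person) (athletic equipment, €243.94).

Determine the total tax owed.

Scented candle €14.25: general merchandise → 6.5% → €0.93
Ski goggles €130.36: athletic equipment, under €200.00 → 1.25% → €1.63
Sleeping bag €68.78: athletic equipment, under €200.00 → 1.25% → €0.86
Camping tent (2-person) €243.94: athletic equipment, €200.00 or more → 5% → €12.20
Total tax = €0.93 + €1.63 + €0.86 + €12.20 = €15.62

€15.62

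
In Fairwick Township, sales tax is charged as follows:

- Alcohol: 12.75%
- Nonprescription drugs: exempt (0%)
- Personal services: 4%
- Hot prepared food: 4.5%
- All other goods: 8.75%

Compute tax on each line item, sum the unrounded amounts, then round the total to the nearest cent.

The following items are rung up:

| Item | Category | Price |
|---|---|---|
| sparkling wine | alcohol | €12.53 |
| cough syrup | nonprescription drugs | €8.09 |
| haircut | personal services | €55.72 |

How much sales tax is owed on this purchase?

€3.83

Sparkling wine €12.53: alcohol → 12.75% → €1.597575
Cough syrup €8.09: nonprescription drugs → 0% → €0.00
Haircut €55.72: personal services → 4% → €2.2288
Unrounded tax sum = €3.826375 → €3.83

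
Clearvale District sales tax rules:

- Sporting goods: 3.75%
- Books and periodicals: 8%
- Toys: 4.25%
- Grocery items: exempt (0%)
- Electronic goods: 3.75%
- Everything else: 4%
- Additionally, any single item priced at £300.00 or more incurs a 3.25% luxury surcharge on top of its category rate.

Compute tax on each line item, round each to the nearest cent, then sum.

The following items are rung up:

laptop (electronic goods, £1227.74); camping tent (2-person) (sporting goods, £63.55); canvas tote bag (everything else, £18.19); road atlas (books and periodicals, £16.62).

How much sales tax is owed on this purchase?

Laptop £1227.74: electronic goods → 3.75% + 3.25% surcharge = 7% → £85.94
Camping tent (2-person) £63.55: sporting goods → 3.75% → £2.38
Canvas tote bag £18.19: everything else → 4% → £0.73
Road atlas £16.62: books and periodicals → 8% → £1.33
Total tax = £85.94 + £2.38 + £0.73 + £1.33 = £90.38

£90.38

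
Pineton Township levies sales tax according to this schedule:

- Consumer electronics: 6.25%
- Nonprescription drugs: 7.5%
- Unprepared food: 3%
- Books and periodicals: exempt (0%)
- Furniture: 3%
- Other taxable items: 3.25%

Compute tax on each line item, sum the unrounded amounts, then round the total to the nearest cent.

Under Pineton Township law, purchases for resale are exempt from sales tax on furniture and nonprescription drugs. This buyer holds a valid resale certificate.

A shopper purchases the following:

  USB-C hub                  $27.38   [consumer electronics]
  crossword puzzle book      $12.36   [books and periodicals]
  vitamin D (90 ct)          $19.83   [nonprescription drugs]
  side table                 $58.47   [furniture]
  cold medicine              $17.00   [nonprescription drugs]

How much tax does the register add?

$1.71

USB-C hub $27.38: consumer electronics → 6.25% → $1.71125
Crossword puzzle book $12.36: books and periodicals → 0% → $0.00
Vitamin D (90 ct) $19.83: nonprescription drugs, buyer-exempt → 0% → $0.00
Side table $58.47: furniture, buyer-exempt → 0% → $0.00
Cold medicine $17.00: nonprescription drugs, buyer-exempt → 0% → $0.00
Unrounded tax sum = $1.71125 → $1.71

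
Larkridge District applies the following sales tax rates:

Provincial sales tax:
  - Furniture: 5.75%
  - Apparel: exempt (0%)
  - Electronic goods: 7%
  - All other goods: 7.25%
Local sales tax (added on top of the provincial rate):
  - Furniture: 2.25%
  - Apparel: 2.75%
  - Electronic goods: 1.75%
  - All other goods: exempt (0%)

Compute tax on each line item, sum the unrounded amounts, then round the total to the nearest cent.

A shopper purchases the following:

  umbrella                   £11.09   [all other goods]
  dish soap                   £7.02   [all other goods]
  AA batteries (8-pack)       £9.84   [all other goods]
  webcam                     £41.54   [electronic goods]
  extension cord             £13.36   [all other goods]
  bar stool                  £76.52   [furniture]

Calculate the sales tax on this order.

£12.75

Umbrella £11.09: all other goods → 7.25% + 0% local = 7.25% → £0.804025
Dish soap £7.02: all other goods → 7.25% + 0% local = 7.25% → £0.50895
AA batteries (8-pack) £9.84: all other goods → 7.25% + 0% local = 7.25% → £0.7134
Webcam £41.54: electronic goods → 7% + 1.75% local = 8.75% → £3.63475
Extension cord £13.36: all other goods → 7.25% + 0% local = 7.25% → £0.9686
Bar stool £76.52: furniture → 5.75% + 2.25% local = 8% → £6.1216
Unrounded tax sum = £12.751325 → £12.75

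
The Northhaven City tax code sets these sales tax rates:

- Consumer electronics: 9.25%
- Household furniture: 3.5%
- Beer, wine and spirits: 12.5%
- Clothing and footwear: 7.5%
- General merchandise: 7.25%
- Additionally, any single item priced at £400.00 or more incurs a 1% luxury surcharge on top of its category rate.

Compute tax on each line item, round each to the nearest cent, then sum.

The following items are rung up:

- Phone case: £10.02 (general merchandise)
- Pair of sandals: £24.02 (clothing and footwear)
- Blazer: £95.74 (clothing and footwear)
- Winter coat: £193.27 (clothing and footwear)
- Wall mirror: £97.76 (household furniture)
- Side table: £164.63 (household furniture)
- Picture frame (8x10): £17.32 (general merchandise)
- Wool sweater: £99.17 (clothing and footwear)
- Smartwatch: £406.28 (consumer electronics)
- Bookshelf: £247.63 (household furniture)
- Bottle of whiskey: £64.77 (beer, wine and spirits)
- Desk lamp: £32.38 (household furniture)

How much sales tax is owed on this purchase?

Phone case £10.02: general merchandise → 7.25% → £0.73
Pair of sandals £24.02: clothing and footwear → 7.5% → £1.80
Blazer £95.74: clothing and footwear → 7.5% → £7.18
Winter coat £193.27: clothing and footwear → 7.5% → £14.50
Wall mirror £97.76: household furniture → 3.5% → £3.42
Side table £164.63: household furniture → 3.5% → £5.76
Picture frame (8x10) £17.32: general merchandise → 7.25% → £1.26
Wool sweater £99.17: clothing and footwear → 7.5% → £7.44
Smartwatch £406.28: consumer electronics → 9.25% + 1% surcharge = 10.25% → £41.64
Bookshelf £247.63: household furniture → 3.5% → £8.67
Bottle of whiskey £64.77: beer, wine and spirits → 12.5% → £8.10
Desk lamp £32.38: household furniture → 3.5% → £1.13
Total tax = £0.73 + £1.80 + £7.18 + £14.50 + £3.42 + £5.76 + £1.26 + £7.44 + £41.64 + £8.67 + £8.10 + £1.13 = £101.63

£101.63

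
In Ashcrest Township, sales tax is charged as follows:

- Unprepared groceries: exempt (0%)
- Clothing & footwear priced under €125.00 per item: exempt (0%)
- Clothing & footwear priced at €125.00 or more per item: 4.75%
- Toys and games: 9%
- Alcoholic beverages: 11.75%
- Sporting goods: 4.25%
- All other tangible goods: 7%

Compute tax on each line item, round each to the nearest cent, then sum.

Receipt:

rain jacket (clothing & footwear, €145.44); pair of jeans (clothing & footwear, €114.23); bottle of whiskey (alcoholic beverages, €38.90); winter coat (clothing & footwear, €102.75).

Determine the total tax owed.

€11.48

Rain jacket €145.44: clothing & footwear, €125.00 or more → 4.75% → €6.91
Pair of jeans €114.23: clothing & footwear, under €125.00 → 0% → €0.00
Bottle of whiskey €38.90: alcoholic beverages → 11.75% → €4.57
Winter coat €102.75: clothing & footwear, under €125.00 → 0% → €0.00
Total tax = €6.91 + €4.57 = €11.48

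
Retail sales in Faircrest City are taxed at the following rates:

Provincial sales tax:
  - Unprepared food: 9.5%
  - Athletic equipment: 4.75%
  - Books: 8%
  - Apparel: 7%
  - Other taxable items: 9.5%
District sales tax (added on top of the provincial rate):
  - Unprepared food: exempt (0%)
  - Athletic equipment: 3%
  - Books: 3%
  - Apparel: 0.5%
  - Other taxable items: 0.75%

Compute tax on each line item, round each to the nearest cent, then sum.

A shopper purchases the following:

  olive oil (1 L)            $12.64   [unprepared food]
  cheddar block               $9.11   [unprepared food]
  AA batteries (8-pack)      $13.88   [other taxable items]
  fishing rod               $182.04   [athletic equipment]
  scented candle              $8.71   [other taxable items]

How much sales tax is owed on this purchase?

$18.49

Olive oil (1 L) $12.64: unprepared food → 9.5% + 0% district = 9.5% → $1.20
Cheddar block $9.11: unprepared food → 9.5% + 0% district = 9.5% → $0.87
AA batteries (8-pack) $13.88: other taxable items → 9.5% + 0.75% district = 10.25% → $1.42
Fishing rod $182.04: athletic equipment → 4.75% + 3% district = 7.75% → $14.11
Scented candle $8.71: other taxable items → 9.5% + 0.75% district = 10.25% → $0.89
Total tax = $1.20 + $0.87 + $1.42 + $14.11 + $0.89 = $18.49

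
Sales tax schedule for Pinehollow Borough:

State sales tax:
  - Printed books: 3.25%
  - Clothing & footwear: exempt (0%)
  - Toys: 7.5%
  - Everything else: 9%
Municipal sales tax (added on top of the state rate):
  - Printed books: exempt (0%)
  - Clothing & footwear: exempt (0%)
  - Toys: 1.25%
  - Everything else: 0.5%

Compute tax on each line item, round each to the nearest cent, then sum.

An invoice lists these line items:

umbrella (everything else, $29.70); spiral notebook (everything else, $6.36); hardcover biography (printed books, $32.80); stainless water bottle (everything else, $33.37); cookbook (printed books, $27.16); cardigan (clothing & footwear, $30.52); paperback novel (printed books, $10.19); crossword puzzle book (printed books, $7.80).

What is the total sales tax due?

$9.12

Umbrella $29.70: everything else → 9% + 0.5% municipal = 9.5% → $2.82
Spiral notebook $6.36: everything else → 9% + 0.5% municipal = 9.5% → $0.60
Hardcover biography $32.80: printed books → 3.25% + 0% municipal = 3.25% → $1.07
Stainless water bottle $33.37: everything else → 9% + 0.5% municipal = 9.5% → $3.17
Cookbook $27.16: printed books → 3.25% + 0% municipal = 3.25% → $0.88
Cardigan $30.52: clothing & footwear → 0% + 0% municipal = 0% → $0.00
Paperback novel $10.19: printed books → 3.25% + 0% municipal = 3.25% → $0.33
Crossword puzzle book $7.80: printed books → 3.25% + 0% municipal = 3.25% → $0.25
Total tax = $2.82 + $0.60 + $1.07 + $3.17 + $0.88 + $0.33 + $0.25 = $9.12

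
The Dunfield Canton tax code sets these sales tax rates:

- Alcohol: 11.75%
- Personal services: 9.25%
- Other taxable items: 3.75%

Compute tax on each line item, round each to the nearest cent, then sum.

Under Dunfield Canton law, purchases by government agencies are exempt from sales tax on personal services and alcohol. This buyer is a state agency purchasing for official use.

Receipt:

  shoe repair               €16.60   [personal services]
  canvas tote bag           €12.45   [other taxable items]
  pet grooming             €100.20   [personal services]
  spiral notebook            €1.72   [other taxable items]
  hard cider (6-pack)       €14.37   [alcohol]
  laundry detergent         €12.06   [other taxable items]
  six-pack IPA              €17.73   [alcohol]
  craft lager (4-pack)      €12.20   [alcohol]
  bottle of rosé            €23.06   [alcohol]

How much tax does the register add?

€0.98

Shoe repair €16.60: personal services, buyer-exempt → 0% → €0.00
Canvas tote bag €12.45: other taxable items → 3.75% → €0.47
Pet grooming €100.20: personal services, buyer-exempt → 0% → €0.00
Spiral notebook €1.72: other taxable items → 3.75% → €0.06
Hard cider (6-pack) €14.37: alcohol, buyer-exempt → 0% → €0.00
Laundry detergent €12.06: other taxable items → 3.75% → €0.45
Six-pack IPA €17.73: alcohol, buyer-exempt → 0% → €0.00
Craft lager (4-pack) €12.20: alcohol, buyer-exempt → 0% → €0.00
Bottle of rosé €23.06: alcohol, buyer-exempt → 0% → €0.00
Total tax = €0.47 + €0.06 + €0.45 = €0.98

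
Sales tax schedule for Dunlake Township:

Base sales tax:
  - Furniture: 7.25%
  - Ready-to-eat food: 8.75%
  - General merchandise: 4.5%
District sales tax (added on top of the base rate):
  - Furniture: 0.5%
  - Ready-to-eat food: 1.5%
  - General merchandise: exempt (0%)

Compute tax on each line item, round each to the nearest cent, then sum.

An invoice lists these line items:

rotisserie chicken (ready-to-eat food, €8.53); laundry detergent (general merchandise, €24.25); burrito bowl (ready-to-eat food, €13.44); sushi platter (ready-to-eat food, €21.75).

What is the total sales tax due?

€5.57

Rotisserie chicken €8.53: ready-to-eat food → 8.75% + 1.5% district = 10.25% → €0.87
Laundry detergent €24.25: general merchandise → 4.5% + 0% district = 4.5% → €1.09
Burrito bowl €13.44: ready-to-eat food → 8.75% + 1.5% district = 10.25% → €1.38
Sushi platter €21.75: ready-to-eat food → 8.75% + 1.5% district = 10.25% → €2.23
Total tax = €0.87 + €1.09 + €1.38 + €2.23 = €5.57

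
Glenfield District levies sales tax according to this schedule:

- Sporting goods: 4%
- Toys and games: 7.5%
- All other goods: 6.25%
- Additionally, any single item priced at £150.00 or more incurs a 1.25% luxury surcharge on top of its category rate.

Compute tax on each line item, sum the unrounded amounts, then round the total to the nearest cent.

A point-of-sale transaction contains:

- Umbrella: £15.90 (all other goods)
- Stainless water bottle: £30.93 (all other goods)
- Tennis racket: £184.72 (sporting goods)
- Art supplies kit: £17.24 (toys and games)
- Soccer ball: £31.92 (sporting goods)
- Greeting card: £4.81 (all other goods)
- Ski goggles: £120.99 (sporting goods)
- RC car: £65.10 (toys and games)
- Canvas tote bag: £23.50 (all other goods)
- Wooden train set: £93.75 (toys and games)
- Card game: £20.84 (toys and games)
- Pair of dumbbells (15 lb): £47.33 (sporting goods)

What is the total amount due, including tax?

£694.20

Umbrella £15.90: all other goods → 6.25% → £0.99375
Stainless water bottle £30.93: all other goods → 6.25% → £1.933125
Tennis racket £184.72: sporting goods → 4% + 1.25% surcharge = 5.25% → £9.6978
Art supplies kit £17.24: toys and games → 7.5% → £1.293
Soccer ball £31.92: sporting goods → 4% → £1.2768
Greeting card £4.81: all other goods → 6.25% → £0.300625
Ski goggles £120.99: sporting goods → 4% → £4.8396
RC car £65.10: toys and games → 7.5% → £4.8825
Canvas tote bag £23.50: all other goods → 6.25% → £1.46875
Wooden train set £93.75: toys and games → 7.5% → £7.03125
Card game £20.84: toys and games → 7.5% → £1.563
Pair of dumbbells (15 lb) £47.33: sporting goods → 4% → £1.8932
Subtotal = £657.03; unrounded tax = £37.1734 → £37.17; total due = £694.20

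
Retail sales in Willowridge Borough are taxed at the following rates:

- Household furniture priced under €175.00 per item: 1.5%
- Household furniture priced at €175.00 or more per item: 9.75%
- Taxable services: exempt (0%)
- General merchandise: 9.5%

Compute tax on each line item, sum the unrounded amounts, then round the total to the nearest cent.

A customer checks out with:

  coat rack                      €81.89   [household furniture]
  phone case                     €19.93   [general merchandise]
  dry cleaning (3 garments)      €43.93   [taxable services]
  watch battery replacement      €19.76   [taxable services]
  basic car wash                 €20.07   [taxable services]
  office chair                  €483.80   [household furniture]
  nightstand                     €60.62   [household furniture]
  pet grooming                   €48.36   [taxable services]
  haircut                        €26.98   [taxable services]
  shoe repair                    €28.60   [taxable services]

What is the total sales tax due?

€51.20

Coat rack €81.89: household furniture, under €175.00 → 1.5% → €1.22835
Phone case €19.93: general merchandise → 9.5% → €1.89335
Dry cleaning (3 garments) €43.93: taxable services → 0% → €0.00
Watch battery replacement €19.76: taxable services → 0% → €0.00
Basic car wash €20.07: taxable services → 0% → €0.00
Office chair €483.80: household furniture, €175.00 or more → 9.75% → €47.1705
Nightstand €60.62: household furniture, under €175.00 → 1.5% → €0.9093
Pet grooming €48.36: taxable services → 0% → €0.00
Haircut €26.98: taxable services → 0% → €0.00
Shoe repair €28.60: taxable services → 0% → €0.00
Unrounded tax sum = €51.2015 → €51.20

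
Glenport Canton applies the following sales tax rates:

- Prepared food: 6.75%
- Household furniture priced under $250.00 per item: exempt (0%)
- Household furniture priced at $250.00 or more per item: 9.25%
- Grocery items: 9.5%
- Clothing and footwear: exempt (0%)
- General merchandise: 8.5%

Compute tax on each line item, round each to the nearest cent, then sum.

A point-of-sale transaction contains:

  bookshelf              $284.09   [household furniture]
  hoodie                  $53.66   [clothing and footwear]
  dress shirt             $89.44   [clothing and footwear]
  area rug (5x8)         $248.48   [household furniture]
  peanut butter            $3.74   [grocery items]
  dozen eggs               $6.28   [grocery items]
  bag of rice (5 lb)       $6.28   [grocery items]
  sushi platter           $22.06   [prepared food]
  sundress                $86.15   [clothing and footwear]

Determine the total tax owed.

$29.33

Bookshelf $284.09: household furniture, $250.00 or more → 9.25% → $26.28
Hoodie $53.66: clothing and footwear → 0% → $0.00
Dress shirt $89.44: clothing and footwear → 0% → $0.00
Area rug (5x8) $248.48: household furniture, under $250.00 → 0% → $0.00
Peanut butter $3.74: grocery items → 9.5% → $0.36
Dozen eggs $6.28: grocery items → 9.5% → $0.60
Bag of rice (5 lb) $6.28: grocery items → 9.5% → $0.60
Sushi platter $22.06: prepared food → 6.75% → $1.49
Sundress $86.15: clothing and footwear → 0% → $0.00
Total tax = $26.28 + $0.36 + $0.60 + $0.60 + $1.49 = $29.33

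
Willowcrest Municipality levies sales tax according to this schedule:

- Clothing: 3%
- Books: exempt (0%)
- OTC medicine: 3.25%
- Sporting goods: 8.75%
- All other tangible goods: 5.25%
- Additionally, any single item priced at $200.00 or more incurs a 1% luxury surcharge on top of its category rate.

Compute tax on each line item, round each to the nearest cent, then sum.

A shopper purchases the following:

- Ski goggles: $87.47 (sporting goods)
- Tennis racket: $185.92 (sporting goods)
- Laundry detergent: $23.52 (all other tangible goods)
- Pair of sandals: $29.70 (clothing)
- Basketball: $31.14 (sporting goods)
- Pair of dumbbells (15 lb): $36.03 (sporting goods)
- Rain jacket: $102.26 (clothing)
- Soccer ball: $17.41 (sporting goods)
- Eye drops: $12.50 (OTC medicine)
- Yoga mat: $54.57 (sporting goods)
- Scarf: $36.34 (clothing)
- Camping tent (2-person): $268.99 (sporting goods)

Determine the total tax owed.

$69.00

Ski goggles $87.47: sporting goods → 8.75% → $7.65
Tennis racket $185.92: sporting goods → 8.75% → $16.27
Laundry detergent $23.52: all other tangible goods → 5.25% → $1.23
Pair of sandals $29.70: clothing → 3% → $0.89
Basketball $31.14: sporting goods → 8.75% → $2.72
Pair of dumbbells (15 lb) $36.03: sporting goods → 8.75% → $3.15
Rain jacket $102.26: clothing → 3% → $3.07
Soccer ball $17.41: sporting goods → 8.75% → $1.52
Eye drops $12.50: OTC medicine → 3.25% → $0.41
Yoga mat $54.57: sporting goods → 8.75% → $4.77
Scarf $36.34: clothing → 3% → $1.09
Camping tent (2-person) $268.99: sporting goods → 8.75% + 1% surcharge = 9.75% → $26.23
Total tax = $7.65 + $16.27 + $1.23 + $0.89 + $2.72 + $3.15 + $3.07 + $1.52 + $0.41 + $4.77 + $1.09 + $26.23 = $69.00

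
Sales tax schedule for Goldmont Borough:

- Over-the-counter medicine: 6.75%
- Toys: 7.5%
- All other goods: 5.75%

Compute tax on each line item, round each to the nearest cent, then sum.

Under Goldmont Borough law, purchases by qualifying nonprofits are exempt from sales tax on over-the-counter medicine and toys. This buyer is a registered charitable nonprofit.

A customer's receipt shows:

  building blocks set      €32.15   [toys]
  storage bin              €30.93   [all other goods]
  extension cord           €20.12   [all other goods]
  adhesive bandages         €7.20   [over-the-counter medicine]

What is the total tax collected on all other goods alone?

Storage bin €30.93: all other goods → 5.75% → €1.78
Extension cord €20.12: all other goods → 5.75% → €1.16
Tax on all other goods = €1.78 + €1.16 = €2.94

€2.94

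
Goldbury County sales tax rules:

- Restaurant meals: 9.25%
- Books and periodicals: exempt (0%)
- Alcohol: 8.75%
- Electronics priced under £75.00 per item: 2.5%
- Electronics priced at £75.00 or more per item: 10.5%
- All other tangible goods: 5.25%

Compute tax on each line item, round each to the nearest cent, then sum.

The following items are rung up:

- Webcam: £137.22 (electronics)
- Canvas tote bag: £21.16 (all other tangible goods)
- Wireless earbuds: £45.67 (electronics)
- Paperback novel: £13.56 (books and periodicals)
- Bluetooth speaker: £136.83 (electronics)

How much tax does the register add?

£31.03

Webcam £137.22: electronics, £75.00 or more → 10.5% → £14.41
Canvas tote bag £21.16: all other tangible goods → 5.25% → £1.11
Wireless earbuds £45.67: electronics, under £75.00 → 2.5% → £1.14
Paperback novel £13.56: books and periodicals → 0% → £0.00
Bluetooth speaker £136.83: electronics, £75.00 or more → 10.5% → £14.37
Total tax = £14.41 + £1.11 + £1.14 + £14.37 = £31.03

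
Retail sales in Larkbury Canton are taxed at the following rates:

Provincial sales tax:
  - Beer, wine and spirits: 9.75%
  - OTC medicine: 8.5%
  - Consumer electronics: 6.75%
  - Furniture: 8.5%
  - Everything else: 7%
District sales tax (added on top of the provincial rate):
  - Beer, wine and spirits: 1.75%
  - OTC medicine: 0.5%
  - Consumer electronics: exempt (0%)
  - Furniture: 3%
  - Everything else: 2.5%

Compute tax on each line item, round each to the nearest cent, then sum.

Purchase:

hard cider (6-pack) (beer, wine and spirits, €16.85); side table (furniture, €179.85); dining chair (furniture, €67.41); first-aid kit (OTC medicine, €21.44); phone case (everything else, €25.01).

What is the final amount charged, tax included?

€345.24

Hard cider (6-pack) €16.85: beer, wine and spirits → 9.75% + 1.75% district = 11.5% → €1.94
Side table €179.85: furniture → 8.5% + 3% district = 11.5% → €20.68
Dining chair €67.41: furniture → 8.5% + 3% district = 11.5% → €7.75
First-aid kit €21.44: OTC medicine → 8.5% + 0.5% district = 9% → €1.93
Phone case €25.01: everything else → 7% + 2.5% district = 9.5% → €2.38
Subtotal = €310.56; tax = €34.68; total due = €345.24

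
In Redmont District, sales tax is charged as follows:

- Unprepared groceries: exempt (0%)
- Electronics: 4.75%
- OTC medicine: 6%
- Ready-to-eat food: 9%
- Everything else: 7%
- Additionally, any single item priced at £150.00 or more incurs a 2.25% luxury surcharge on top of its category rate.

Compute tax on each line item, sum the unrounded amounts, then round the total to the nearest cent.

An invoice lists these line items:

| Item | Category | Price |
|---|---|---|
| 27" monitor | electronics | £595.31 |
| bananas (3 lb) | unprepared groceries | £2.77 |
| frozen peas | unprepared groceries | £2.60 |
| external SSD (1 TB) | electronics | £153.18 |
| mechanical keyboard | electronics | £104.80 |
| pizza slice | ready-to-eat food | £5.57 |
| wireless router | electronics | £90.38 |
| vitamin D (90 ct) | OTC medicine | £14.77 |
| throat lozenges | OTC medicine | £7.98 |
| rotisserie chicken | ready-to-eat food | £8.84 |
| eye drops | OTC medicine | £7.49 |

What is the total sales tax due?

£64.78

27" monitor £595.31: electronics → 4.75% + 2.25% surcharge = 7% → £41.6717
Bananas (3 lb) £2.77: unprepared groceries → 0% → £0.00
Frozen peas £2.60: unprepared groceries → 0% → £0.00
External SSD (1 TB) £153.18: electronics → 4.75% + 2.25% surcharge = 7% → £10.7226
Mechanical keyboard £104.80: electronics → 4.75% → £4.978
Pizza slice £5.57: ready-to-eat food → 9% → £0.5013
Wireless router £90.38: electronics → 4.75% → £4.29305
Vitamin D (90 ct) £14.77: OTC medicine → 6% → £0.8862
Throat lozenges £7.98: OTC medicine → 6% → £0.4788
Rotisserie chicken £8.84: ready-to-eat food → 9% → £0.7956
Eye drops £7.49: OTC medicine → 6% → £0.4494
Unrounded tax sum = £64.77665 → £64.78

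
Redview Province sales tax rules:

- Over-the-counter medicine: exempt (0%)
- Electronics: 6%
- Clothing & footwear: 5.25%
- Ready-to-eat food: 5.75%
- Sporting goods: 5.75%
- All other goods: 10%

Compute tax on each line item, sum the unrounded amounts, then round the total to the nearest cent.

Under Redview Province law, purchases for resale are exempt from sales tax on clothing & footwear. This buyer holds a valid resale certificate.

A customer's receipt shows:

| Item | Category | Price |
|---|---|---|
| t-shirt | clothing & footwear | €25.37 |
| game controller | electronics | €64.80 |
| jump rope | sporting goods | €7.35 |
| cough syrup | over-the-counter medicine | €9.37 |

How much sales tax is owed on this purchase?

€4.31

T-shirt €25.37: clothing & footwear, buyer-exempt → 0% → €0.00
Game controller €64.80: electronics → 6% → €3.888
Jump rope €7.35: sporting goods → 5.75% → €0.422625
Cough syrup €9.37: over-the-counter medicine → 0% → €0.00
Unrounded tax sum = €4.310625 → €4.31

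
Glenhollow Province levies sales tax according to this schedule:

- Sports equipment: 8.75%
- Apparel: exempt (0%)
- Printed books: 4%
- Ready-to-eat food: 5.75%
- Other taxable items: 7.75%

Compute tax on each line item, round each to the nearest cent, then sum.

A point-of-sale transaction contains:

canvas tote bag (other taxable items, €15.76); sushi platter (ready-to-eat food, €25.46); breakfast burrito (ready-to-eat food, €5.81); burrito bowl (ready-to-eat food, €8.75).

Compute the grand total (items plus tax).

Canvas tote bag €15.76: other taxable items → 7.75% → €1.22
Sushi platter €25.46: ready-to-eat food → 5.75% → €1.46
Breakfast burrito €5.81: ready-to-eat food → 5.75% → €0.33
Burrito bowl €8.75: ready-to-eat food → 5.75% → €0.50
Subtotal = €55.78; tax = €3.51; total due = €59.29

€59.29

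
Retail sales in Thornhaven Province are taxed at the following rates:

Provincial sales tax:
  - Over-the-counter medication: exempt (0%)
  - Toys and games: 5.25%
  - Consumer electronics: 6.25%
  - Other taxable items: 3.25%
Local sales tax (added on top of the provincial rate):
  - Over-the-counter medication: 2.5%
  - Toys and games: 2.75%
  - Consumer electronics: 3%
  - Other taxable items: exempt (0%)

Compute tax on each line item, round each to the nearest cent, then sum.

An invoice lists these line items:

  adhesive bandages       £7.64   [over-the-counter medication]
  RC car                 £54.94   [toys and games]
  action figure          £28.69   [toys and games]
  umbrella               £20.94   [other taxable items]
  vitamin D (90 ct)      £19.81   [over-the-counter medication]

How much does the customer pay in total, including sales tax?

£140.09

Adhesive bandages £7.64: over-the-counter medication → 0% + 2.5% local = 2.5% → £0.19
RC car £54.94: toys and games → 5.25% + 2.75% local = 8% → £4.40
Action figure £28.69: toys and games → 5.25% + 2.75% local = 8% → £2.30
Umbrella £20.94: other taxable items → 3.25% + 0% local = 3.25% → £0.68
Vitamin D (90 ct) £19.81: over-the-counter medication → 0% + 2.5% local = 2.5% → £0.50
Subtotal = £132.02; tax = £8.07; total due = £140.09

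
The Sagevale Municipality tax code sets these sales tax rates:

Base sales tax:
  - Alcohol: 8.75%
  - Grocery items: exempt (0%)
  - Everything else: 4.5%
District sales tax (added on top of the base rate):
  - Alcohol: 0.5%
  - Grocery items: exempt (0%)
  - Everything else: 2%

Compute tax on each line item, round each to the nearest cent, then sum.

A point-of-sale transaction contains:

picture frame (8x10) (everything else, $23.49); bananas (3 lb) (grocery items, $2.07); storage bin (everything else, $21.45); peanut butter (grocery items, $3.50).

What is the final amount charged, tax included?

$53.43

Picture frame (8x10) $23.49: everything else → 4.5% + 2% district = 6.5% → $1.53
Bananas (3 lb) $2.07: grocery items → 0% + 0% district = 0% → $0.00
Storage bin $21.45: everything else → 4.5% + 2% district = 6.5% → $1.39
Peanut butter $3.50: grocery items → 0% + 0% district = 0% → $0.00
Subtotal = $50.51; tax = $2.92; total due = $53.43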